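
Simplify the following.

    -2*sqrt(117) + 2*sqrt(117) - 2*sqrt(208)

-8*sqrt(13)

2*sqrt(117) = 6*sqrt(13); 2*sqrt(117) = 6*sqrt(13); 2*sqrt(208) = 8*sqrt(13)
Combine: (-6 + 6 - 8)·sqrt(13) = -8*sqrt(13)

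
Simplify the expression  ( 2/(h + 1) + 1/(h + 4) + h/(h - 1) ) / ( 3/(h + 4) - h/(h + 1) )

(-h^3 - 8*h^2 - 10*h + 9)/(h^3 - 4*h + 3)

Numerator: 2/(h + 1) + 1/(h + 4) + h/(h - 1) = (h^3 + 8*h^2 + 10*h - 9)/(h^3 + 4*h^2 - h - 4)
Denominator: 3/(h + 4) - h/(h + 1) = (-h^2 - h + 3)/(h^2 + 5*h + 4)
Divide: ((h^3 + 8*h^2 + 10*h - 9)/(h^3 + 4*h^2 - h - 4)) · ((h^2 + 5*h + 4)/(-h^2 - h + 3)) = (-h^3 - 8*h^2 - 10*h + 9)/(h^3 - 4*h + 3)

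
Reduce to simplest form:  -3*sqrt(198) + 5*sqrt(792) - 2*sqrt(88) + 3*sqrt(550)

32*sqrt(22)

3*sqrt(198) = 9*sqrt(22); 5*sqrt(792) = 30*sqrt(22); 2*sqrt(88) = 4*sqrt(22); 3*sqrt(550) = 15*sqrt(22)
Combine: (-9 + 30 - 4 + 15)·sqrt(22) = 32*sqrt(22)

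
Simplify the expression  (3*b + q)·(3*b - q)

Product of conjugates: (P+Q)(P-Q) = P^2 - Q^2.

9*b² - q²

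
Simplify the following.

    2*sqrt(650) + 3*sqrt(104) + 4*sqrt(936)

40*sqrt(26)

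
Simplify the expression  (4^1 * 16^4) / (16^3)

4^1 = 2^2; 16^4 = 2^16; 16^3 = 2^12
Combine exponents: 2^6

2^6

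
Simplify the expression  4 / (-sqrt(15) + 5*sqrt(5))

Multiply numerator and denominator by sqrt(15) + 5*sqrt(5).
Denominator becomes 110; numerator becomes 4*sqrt(15) + 20*sqrt(5).

(2*sqrt(15) + 10*sqrt(5))/55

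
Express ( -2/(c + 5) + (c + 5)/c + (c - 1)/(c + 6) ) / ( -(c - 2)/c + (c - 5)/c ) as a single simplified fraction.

Numerator: -2/(c + 5) + (c + 5)/c + (c - 1)/(c + 6) = (2*c^3 + 18*c^2 + 68*c + 150)/(c^3 + 11*c^2 + 30*c)
Denominator: -(c - 2)/c + (c - 5)/c = -3/c
Divide: ((2*c^3 + 18*c^2 + 68*c + 150)/(c^3 + 11*c^2 + 30*c)) · (-c/3) = (-2*c^3 - 18*c^2 - 68*c - 150)/(3*c^2 + 33*c + 90)

(-2*c^3 - 18*c^2 - 68*c - 150)/(3*c^2 + 33*c + 90)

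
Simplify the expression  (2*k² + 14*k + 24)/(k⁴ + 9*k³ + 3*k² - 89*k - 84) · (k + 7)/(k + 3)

2/(k² - 2*k - 3)

Factor: 2*k² + 14*k + 24 = 2·(k + 3)·(k + 4);  k⁴ + 9*k³ + 3*k² - 89*k - 84 = (k + 7)·(k + 1)·(k + 4)·(k - 3)
Cancel the common factors (k + 3), (k + 7), (k + 4).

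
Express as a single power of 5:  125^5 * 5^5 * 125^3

5^29

125^5 = 5^15; 5^5 = 5^5; 125^3 = 5^9
Combine exponents: 5^29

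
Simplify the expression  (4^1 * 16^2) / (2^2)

4^1 = 2^2; 16^2 = 2^8; 2^2 = 2^2
Combine exponents: 2^8

2^8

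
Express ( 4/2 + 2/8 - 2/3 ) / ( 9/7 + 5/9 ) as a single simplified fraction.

Numerator: 4/2 + 2/8 - 2/3 = 19/12
Denominator: 9/7 + 5/9 = 116/63
Divide: (19/12) · (63/116) = 399/464

399/464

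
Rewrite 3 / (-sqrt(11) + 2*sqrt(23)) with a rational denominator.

Multiply numerator and denominator by sqrt(11) + 2*sqrt(23).
Denominator becomes 81; numerator becomes 3*sqrt(11) + 6*sqrt(23).

(sqrt(11) + 2*sqrt(23))/27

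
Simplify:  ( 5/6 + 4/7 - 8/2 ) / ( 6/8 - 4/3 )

218/49

Numerator: 5/6 + 4/7 - 8/2 = -109/42
Denominator: 6/8 - 4/3 = -7/12
Divide: (-109/42) · (-12/7) = 218/49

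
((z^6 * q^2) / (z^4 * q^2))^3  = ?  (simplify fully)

z^6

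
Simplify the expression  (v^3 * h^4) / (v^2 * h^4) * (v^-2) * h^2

h^2/v

Quotient: v^1
Multiply by (v^-2) * h^2: add exponents.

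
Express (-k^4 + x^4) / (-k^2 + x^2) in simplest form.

Difference of fourth powers: factor out (-k^2 + x^2).

k^2 + x^2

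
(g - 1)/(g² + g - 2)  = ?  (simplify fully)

1/(g + 2)

Factor: g² + g - 2 = (g - 1)·(g + 2)
Cancel the common factor (g - 1).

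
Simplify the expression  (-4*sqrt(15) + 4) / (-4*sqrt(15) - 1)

Multiply numerator and denominator by -1 + 4*sqrt(15).
Denominator becomes -239; numerator becomes -244 + 20*sqrt(15).

(-20*sqrt(15) + 244)/239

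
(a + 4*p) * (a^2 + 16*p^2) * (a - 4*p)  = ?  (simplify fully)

Pair the conjugate factors: (a+(4*p))(a-(4*p)) = a^2 - 16*p^2, then repeat with the next factor.

a^4 - 256*p^4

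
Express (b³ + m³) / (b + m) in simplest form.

Apply the sum-of-cubes factorisation and cancel (b + m).

b² - b*m + m²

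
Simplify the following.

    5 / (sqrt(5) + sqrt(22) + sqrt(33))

Group as (sqrt(5) + sqrt(33)) + sqrt(22); multiply by (sqrt(5) + sqrt(33)) - sqrt(22), then rationalise the remaining surd.

(-55*sqrt(30) - 15*sqrt(33) + 40*sqrt(22) + 125*sqrt(5))/202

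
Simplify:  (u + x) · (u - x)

(u+x)(u-x) = u² - x².

u² - x²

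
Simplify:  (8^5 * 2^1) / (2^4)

8^5 = 2^15; 2^1 = 2^1; 2^4 = 2^4
Combine exponents: 2^12

2^12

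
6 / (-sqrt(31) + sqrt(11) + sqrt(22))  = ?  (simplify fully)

(-3*sqrt(31) + 30*sqrt(22) + 63*sqrt(11) + 33*sqrt(62))/241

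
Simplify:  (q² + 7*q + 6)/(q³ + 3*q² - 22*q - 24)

1/(q - 4)

Factor: q² + 7*q + 6 = (q + 1)·(q + 6);  q³ + 3*q² - 22*q - 24 = (q - 4)·(q + 1)·(q + 6)
Cancel the common factors (q + 1), (q + 6).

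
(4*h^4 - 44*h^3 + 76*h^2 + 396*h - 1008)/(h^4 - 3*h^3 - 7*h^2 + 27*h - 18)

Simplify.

(4*h^2 - 44*h + 112)/(h^2 - 3*h + 2)

Factor: 4*h^4 - 44*h^3 + 76*h^2 + 396*h - 1008 = 4*(h - 4)*(h - 3)*(h + 3)*(h - 7);  h^4 - 3*h^3 - 7*h^2 + 27*h - 18 = (h + 3)*(h - 3)*(h - 2)*(h - 1)
Cancel the common factors (h - 3), (h + 3).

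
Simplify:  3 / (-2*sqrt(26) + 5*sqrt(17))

Multiply numerator and denominator by 2*sqrt(26) + 5*sqrt(17).
Denominator becomes 321; numerator becomes 6*sqrt(26) + 15*sqrt(17).

(2*sqrt(26) + 5*sqrt(17))/107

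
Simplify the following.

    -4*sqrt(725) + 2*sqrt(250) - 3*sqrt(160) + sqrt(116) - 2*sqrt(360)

-18*sqrt(29) - 14*sqrt(10)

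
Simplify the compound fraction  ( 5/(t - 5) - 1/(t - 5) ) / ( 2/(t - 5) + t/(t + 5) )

(4*t + 20)/(t² - 3*t + 10)

Numerator: 5/(t - 5) - 1/(t - 5) = 4/(t - 5)
Denominator: 2/(t - 5) + t/(t + 5) = (t² - 3*t + 10)/(t² - 25)
Divide: (4/(t - 5)) · ((t² - 25)/(t² - 3*t + 10)) = (4*t + 20)/(t² - 3*t + 10)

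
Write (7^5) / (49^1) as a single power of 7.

7^5 = 7^5; 49^1 = 7^2
Combine exponents: 7^3

7^3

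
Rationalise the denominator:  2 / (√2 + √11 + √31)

Group as (√2 + √31) + √11; multiply by (√2 + √31) - √11, then rationalise the remaining surd.

(-11*√11 - 20*√2 + √682 + 9*√31)/59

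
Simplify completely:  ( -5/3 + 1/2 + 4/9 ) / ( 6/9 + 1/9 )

-13/14

Numerator: -5/3 + 1/2 + 4/9 = -13/18
Denominator: 6/9 + 1/9 = 7/9
Divide: (-13/18) · (9/7) = -13/14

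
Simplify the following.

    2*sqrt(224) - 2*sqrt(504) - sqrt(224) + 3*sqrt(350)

7*sqrt(14)

2*sqrt(224) = 8*sqrt(14); 2*sqrt(504) = 12*sqrt(14); sqrt(224) = 4*sqrt(14); 3*sqrt(350) = 15*sqrt(14)
Combine: (8 - 12 - 4 + 15)·sqrt(14) = 7*sqrt(14)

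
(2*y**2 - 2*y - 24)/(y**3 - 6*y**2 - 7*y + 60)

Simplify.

Factor: 2*y**2 - 2*y - 24 = 2*(y + 3)*(y - 4);  y**3 - 6*y**2 - 7*y + 60 = (y - 5)*(y - 4)*(y + 3)
Cancel the common factors (y - 4), (y + 3).

2/(y - 5)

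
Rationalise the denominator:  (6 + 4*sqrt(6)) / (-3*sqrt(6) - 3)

(-18 - 2*sqrt(6))/15

Multiply numerator and denominator by -3 + 3*sqrt(6).
Denominator becomes -45; numerator becomes 6*sqrt(6) + 54.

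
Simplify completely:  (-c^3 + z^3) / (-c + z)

c^2 + c*z + z^2

Factor as (a-b)(a^2+ab+b^2) with a=z, b=c.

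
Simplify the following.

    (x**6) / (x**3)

x**3

Quotient: x**3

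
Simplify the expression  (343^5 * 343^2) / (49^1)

343^5 = 7^15; 343^2 = 7^6; 49^1 = 7^2
Combine exponents: 7^19

7^19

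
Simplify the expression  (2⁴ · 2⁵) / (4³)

2⁴ = 2^4; 2⁵ = 2^5; 4³ = 2^6
Combine exponents: 2^3

2^3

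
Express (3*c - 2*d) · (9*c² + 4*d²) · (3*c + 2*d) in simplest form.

81*c⁴ - 16*d⁴

Telescope via difference of squares: ((3*c)+(2*d))((3*c)-(2*d)) = 9*c² - 4*d², then repeat with the next factor.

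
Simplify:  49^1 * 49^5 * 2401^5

49^1 = 7^2; 49^5 = 7^10; 2401^5 = 7^20
Combine exponents: 7^32

7^32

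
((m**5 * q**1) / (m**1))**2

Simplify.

Inside the bracket: m**4 * q**1
Raise to the power 2: m**8 * q**2

m**8*q**2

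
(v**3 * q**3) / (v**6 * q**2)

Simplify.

Quotient: (v**-3) * q**1

q/v**3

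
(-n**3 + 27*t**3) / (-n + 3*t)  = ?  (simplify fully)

n**2 + 3*n*t + 9*t**2

Factor as (a-b)(a**2+ab+b**2) with a=(3*t), b=n.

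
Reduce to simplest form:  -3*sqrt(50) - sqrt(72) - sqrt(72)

-27*sqrt(2)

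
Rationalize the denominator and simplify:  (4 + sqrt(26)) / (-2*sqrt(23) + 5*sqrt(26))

(4*sqrt(23) + sqrt(598) + 10*sqrt(26) + 65)/279

Multiply numerator and denominator by 2*sqrt(23) + 5*sqrt(26).
Denominator becomes 558; numerator becomes 8*sqrt(23) + 2*sqrt(598) + 20*sqrt(26) + 130.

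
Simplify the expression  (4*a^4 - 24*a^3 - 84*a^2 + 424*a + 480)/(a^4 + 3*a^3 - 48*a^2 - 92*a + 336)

Factor: 4*a^4 - 24*a^3 - 84*a^2 + 424*a + 480 = 4*(a + 4)*(a + 1)*(a - 6)*(a - 5);  a^4 + 3*a^3 - 48*a^2 - 92*a + 336 = (a + 7)*(a + 4)*(a - 6)*(a - 2)
Cancel the common factors (a - 6), (a + 4).

(4*a^2 - 16*a - 20)/(a^2 + 5*a - 14)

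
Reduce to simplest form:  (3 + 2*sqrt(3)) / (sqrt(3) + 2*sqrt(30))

(-2 - sqrt(3) + 2*sqrt(30) + 4*sqrt(10))/39

Multiply numerator and denominator by -2*sqrt(30) + sqrt(3).
Denominator becomes -117; numerator becomes -12*sqrt(10) - 6*sqrt(30) + 3*sqrt(3) + 6.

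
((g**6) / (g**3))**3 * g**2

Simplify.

g**11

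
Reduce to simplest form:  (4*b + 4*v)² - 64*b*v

Expand the square and combine the 64*b*v term.

16*(b - v)²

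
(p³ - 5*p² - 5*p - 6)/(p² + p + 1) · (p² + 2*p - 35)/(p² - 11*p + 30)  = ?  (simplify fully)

p + 7

Factor: p³ - 5*p² - 5*p - 6 = (p² + p + 1)·(p - 6);  p² + 2*p - 35 = (p + 7)·(p - 5);  p² - 11*p + 30 = (p - 5)·(p - 6)
Cancel the common factors (p² + p + 1), (p - 6), (p - 5).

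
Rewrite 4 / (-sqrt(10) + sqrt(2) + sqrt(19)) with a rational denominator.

(-44*sqrt(10) - 28*sqrt(19) + 108*sqrt(2) + 16*sqrt(95))/31

Group as (sqrt(2) + sqrt(19)) - sqrt(10); multiply by (sqrt(2) + sqrt(19)) + sqrt(10), then rationalise the remaining surd.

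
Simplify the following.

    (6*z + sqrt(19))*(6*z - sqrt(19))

Product of conjugates: (P+Q)(P-Q) = P**2 - Q**2.

36*z**2 - 19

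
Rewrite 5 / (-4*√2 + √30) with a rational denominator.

Multiply numerator and denominator by √30 + 4*√2.
Denominator becomes -2; numerator becomes 5*√30 + 20*√2.

(-20*√2 - 5*√30)/2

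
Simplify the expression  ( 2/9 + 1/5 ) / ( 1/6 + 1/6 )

Numerator: 2/9 + 1/5 = 19/45
Denominator: 1/6 + 1/6 = 1/3
Divide: (19/45) · (3) = 19/15

19/15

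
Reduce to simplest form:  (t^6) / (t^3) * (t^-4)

Quotient: t^3
Multiply by (t^-4): add exponents.

1/t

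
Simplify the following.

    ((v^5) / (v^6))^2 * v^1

1/v

Inside the bracket: (v^-1)
Raise to the power 2: (v^-2)
Multiply by v^1: add exponents.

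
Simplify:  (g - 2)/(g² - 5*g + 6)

1/(g - 3)

Factor: g² - 5*g + 6 = (g - 3)·(g - 2)
Cancel the common factor (g - 2).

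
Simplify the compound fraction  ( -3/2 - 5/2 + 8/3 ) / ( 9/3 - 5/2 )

Numerator: -3/2 - 5/2 + 8/3 = -4/3
Denominator: 9/3 - 5/2 = 1/2
Divide: (-4/3) · (2) = -8/3

-8/3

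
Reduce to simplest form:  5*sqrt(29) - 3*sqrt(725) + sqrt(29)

5*sqrt(29) = 5*sqrt(29); 3*sqrt(725) = 15*sqrt(29); sqrt(29) = sqrt(29)
Combine: (5 - 15 + 1)·sqrt(29) = -9*sqrt(29)

-9*sqrt(29)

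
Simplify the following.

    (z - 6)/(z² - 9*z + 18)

1/(z - 3)

Factor: z² - 9*z + 18 = (z - 6)·(z - 3)
Cancel the common factor (z - 6).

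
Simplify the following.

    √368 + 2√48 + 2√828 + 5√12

18*√3 + 16*√23

√368 = 4*√23; 2√48 = 8*√3; 2√828 = 12*√23; 5√12 = 10*√3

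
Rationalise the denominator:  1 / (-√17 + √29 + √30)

Group as (√29 + √30) - √17; multiply by (√29 + √30) + √17, then rationalise the remaining surd.

(-21*√17 + 8*√30 + 9*√29 + √14790)/858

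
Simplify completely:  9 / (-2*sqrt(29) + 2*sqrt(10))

(-9*sqrt(29) - 9*sqrt(10))/38

Multiply numerator and denominator by 2*sqrt(10) + 2*sqrt(29).
Denominator becomes -76; numerator becomes 18*sqrt(10) + 18*sqrt(29).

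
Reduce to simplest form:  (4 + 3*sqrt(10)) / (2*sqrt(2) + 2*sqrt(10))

Multiply numerator and denominator by -2*sqrt(2) + 2*sqrt(10).
Denominator becomes 32; numerator becomes -12*sqrt(5) - 8*sqrt(2) + 8*sqrt(10) + 60.

(-3*sqrt(5) - 2*sqrt(2) + 2*sqrt(10) + 15)/8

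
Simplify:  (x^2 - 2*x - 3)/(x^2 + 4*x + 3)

(x - 3)/(x + 3)

Factor: x^2 - 2*x - 3 = (x - 3)*(x + 1);  x^2 + 4*x + 3 = (x + 3)*(x + 1)
Cancel the common factor (x + 1).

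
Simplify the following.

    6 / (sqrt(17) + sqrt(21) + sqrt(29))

Group as (sqrt(21) + sqrt(29)) + sqrt(17); multiply by (sqrt(21) + sqrt(29)) - sqrt(17), then rationalise the remaining surd.

(-4*sqrt(10353) + 18*sqrt(29) + 50*sqrt(21) + 66*sqrt(17))/449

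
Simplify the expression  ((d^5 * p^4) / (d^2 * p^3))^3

Inside the bracket: d^3 * p^1
Raise to the power 3: d^9 * p^3

d^9*p^3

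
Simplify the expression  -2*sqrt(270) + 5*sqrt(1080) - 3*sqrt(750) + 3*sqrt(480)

21*sqrt(30)

2*sqrt(270) = 6*sqrt(30); 5*sqrt(1080) = 30*sqrt(30); 3*sqrt(750) = 15*sqrt(30); 3*sqrt(480) = 12*sqrt(30)
Combine: (-6 + 30 - 15 + 12)·sqrt(30) = 21*sqrt(30)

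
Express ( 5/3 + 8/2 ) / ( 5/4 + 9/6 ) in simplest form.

68/33

Numerator: 5/3 + 8/2 = 17/3
Denominator: 5/4 + 9/6 = 11/4
Divide: (17/3) · (4/11) = 68/33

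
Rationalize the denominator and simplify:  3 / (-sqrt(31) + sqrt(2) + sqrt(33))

Group as (sqrt(2) + sqrt(33)) - sqrt(31); multiply by (sqrt(2) + sqrt(33)) + sqrt(31), then rationalise the remaining surd.

(-6*sqrt(31) + 93*sqrt(2) + 3*sqrt(2046))/124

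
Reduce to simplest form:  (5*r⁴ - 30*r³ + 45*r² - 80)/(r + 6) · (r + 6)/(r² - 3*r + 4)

Factor: 5*r⁴ - 30*r³ + 45*r² - 80 = 5·(r - 4)·(r + 1)·(r² - 3*r + 4)
Cancel the common factors (r² - 3*r + 4), (r + 6).

5*r² - 15*r - 20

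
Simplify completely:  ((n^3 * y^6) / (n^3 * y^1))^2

y^10

Inside the bracket: y^5
Raise to the power 2: y^10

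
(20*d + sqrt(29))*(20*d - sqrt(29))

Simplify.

400*d^2 - 29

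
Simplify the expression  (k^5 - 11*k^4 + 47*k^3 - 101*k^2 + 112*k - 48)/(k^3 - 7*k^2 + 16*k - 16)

k^2 - 4*k + 3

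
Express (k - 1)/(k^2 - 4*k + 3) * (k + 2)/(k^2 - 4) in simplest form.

Factor: k^2 - 4*k + 3 = (k - 3)*(k - 1);  k^2 - 4 = (k - 2)*(k + 2)
Cancel the common factors (k + 2), (k - 1).

1/(k^2 - 5*k + 6)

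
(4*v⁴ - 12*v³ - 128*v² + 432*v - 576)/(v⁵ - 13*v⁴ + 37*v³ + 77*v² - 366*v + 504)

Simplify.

Factor: 4*v⁴ - 12*v³ - 128*v² + 432*v - 576 = 4·(v - 6)·(v² - 3*v + 4)·(v + 6);  v⁵ - 13*v⁴ + 37*v³ + 77*v² - 366*v + 504 = (v - 7)·(v + 3)·(v² - 3*v + 4)·(v - 6)
Cancel the common factors (v² - 3*v + 4), (v - 6).

(4*v + 24)/(v² - 4*v - 21)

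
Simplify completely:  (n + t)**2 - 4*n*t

(n - t)**2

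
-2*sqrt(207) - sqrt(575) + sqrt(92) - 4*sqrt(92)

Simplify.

-17*sqrt(23)

2*sqrt(207) = 6*sqrt(23); sqrt(575) = 5*sqrt(23); sqrt(92) = 2*sqrt(23); 4*sqrt(92) = 8*sqrt(23)
Combine: (-6 - 5 + 2 - 8)·sqrt(23) = -17*sqrt(23)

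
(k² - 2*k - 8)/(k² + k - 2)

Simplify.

(k - 4)/(k - 1)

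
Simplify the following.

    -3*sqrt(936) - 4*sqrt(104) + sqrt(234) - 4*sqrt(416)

3*sqrt(936) = 18*sqrt(26); 4*sqrt(104) = 8*sqrt(26); sqrt(234) = 3*sqrt(26); 4*sqrt(416) = 16*sqrt(26)
Combine: (-18 - 8 + 3 - 16)·sqrt(26) = -39*sqrt(26)

-39*sqrt(26)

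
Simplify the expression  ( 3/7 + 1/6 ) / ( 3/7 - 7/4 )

Numerator: 3/7 + 1/6 = 25/42
Denominator: 3/7 - 7/4 = -37/28
Divide: (25/42) · (-28/37) = -50/111

-50/111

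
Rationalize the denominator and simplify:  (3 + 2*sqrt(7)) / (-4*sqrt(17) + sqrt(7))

(-8*sqrt(119) - 12*sqrt(17) - 14 - 3*sqrt(7))/265

Multiply numerator and denominator by sqrt(7) + 4*sqrt(17).
Denominator becomes -265; numerator becomes 3*sqrt(7) + 14 + 12*sqrt(17) + 8*sqrt(119).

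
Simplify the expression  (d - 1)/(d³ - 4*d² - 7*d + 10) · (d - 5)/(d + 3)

1/(d² + 5*d + 6)

Factor: d³ - 4*d² - 7*d + 10 = (d - 5)·(d + 2)·(d - 1)
Cancel the common factors (d - 1), (d - 5).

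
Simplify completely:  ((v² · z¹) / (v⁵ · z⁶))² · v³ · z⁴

1/(v³*z⁶)

Inside the bracket: (v^-3) · (z^-5)
Raise to the power 2: (v^-6) · (z^-10)
Multiply by v³ · z⁴: add exponents.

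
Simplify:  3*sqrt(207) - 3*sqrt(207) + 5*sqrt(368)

3*sqrt(207) = 9*sqrt(23); 3*sqrt(207) = 9*sqrt(23); 5*sqrt(368) = 20*sqrt(23)
Combine: (9 - 9 + 20)·sqrt(23) = 20*sqrt(23)

20*sqrt(23)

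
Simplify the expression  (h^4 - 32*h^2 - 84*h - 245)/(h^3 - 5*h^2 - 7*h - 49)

h + 5

Factor: h^4 - 32*h^2 - 84*h - 245 = (h^2 + 2*h + 7)*(h + 5)*(h - 7);  h^3 - 5*h^2 - 7*h - 49 = (h - 7)*(h^2 + 2*h + 7)
Cancel the common factors (h^2 + 2*h + 7), (h - 7).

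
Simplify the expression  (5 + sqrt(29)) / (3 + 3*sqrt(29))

(sqrt(29) + 6)/21

Multiply numerator and denominator by -3*sqrt(29) + 3.
Denominator becomes -252; numerator becomes -72 - 12*sqrt(29).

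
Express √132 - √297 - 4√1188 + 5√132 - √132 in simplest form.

√132 = 2*√33; √297 = 3*√33; 4√1188 = 24*√33; 5√132 = 10*√33; √132 = 2*√33
Combine: (2 - 3 - 24 + 10 - 2)·√33 = -17*√33

-17*√33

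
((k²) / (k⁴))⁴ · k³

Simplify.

Inside the bracket: (k^-2)
Raise to the power 4: (k^-8)
Multiply by k³: add exponents.

k^(-5)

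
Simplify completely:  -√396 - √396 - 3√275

-27*√11

√396 = 6*√11; √396 = 6*√11; 3√275 = 15*√11
Combine: (-6 - 6 - 15)·√11 = -27*√11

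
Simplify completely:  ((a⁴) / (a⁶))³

Inside the bracket: (a^-2)
Raise to the power 3: (a^-6)

a^(-6)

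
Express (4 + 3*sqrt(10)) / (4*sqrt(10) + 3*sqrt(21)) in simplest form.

(-120 - 16*sqrt(10) + 12*sqrt(21) + 9*sqrt(210))/29

Multiply numerator and denominator by -3*sqrt(21) + 4*sqrt(10).
Denominator becomes -29; numerator becomes -9*sqrt(210) - 12*sqrt(21) + 16*sqrt(10) + 120.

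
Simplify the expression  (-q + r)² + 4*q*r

(q + r)²

Expanding gives q² + 2*q*r + r², a perfect square.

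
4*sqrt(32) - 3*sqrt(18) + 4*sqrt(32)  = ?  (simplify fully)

4*sqrt(32) = 16*sqrt(2); 3*sqrt(18) = 9*sqrt(2); 4*sqrt(32) = 16*sqrt(2)
Combine: (16 - 9 + 16)·sqrt(2) = 23*sqrt(2)

23*sqrt(2)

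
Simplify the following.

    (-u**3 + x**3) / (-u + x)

u**2 + u*x + x**2

x**3 - u**3 = (-u + x)(u**2 + u*x + x**2).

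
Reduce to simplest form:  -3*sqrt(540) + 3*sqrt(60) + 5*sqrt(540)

18*sqrt(15)

3*sqrt(540) = 18*sqrt(15); 3*sqrt(60) = 6*sqrt(15); 5*sqrt(540) = 30*sqrt(15)
Combine: (-18 + 6 + 30)·sqrt(15) = 18*sqrt(15)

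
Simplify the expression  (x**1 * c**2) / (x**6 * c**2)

x**(-5)

Quotient: (x**-5)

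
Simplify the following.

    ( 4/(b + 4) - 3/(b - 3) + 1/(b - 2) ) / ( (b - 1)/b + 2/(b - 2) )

Numerator: 4/(b + 4) - 3/(b - 3) + 1/(b - 2) = (2*b² - 25*b + 36)/(b³ - b² - 14*b + 24)
Denominator: (b - 1)/b + 2/(b - 2) = (b² - b + 2)/(b² - 2*b)
Divide: ((2*b² - 25*b + 36)/(b³ - b² - 14*b + 24)) · ((b² - 2*b)/(b² - b + 2)) = (2*b³ - 25*b² + 36*b)/(b⁴ - 11*b² + 14*b - 24)

(2*b³ - 25*b² + 36*b)/(b⁴ - 11*b² + 14*b - 24)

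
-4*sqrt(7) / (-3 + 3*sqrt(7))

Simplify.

(-14 - 2*sqrt(7))/9

Multiply numerator and denominator by -3*sqrt(7) - 3.
Denominator becomes -54; numerator becomes 12*sqrt(7) + 84.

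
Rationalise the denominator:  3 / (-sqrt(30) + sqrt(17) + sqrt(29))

(-8*sqrt(30) + 9*sqrt(29) + 21*sqrt(17) + sqrt(14790))/286

Group as (sqrt(17) + sqrt(29)) - sqrt(30); multiply by (sqrt(17) + sqrt(29)) + sqrt(30), then rationalise the remaining surd.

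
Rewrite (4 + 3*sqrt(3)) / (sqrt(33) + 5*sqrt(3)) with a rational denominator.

(-9*sqrt(11) - 4*sqrt(33) + 20*sqrt(3) + 45)/42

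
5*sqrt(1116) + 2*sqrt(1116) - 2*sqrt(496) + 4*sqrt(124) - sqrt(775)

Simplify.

5*sqrt(1116) = 30*sqrt(31); 2*sqrt(1116) = 12*sqrt(31); 2*sqrt(496) = 8*sqrt(31); 4*sqrt(124) = 8*sqrt(31); sqrt(775) = 5*sqrt(31)
Combine: (30 + 12 - 8 + 8 - 5)·sqrt(31) = 37*sqrt(31)

37*sqrt(31)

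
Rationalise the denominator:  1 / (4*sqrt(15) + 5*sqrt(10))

(-4*sqrt(15) + 5*sqrt(10))/10

Multiply numerator and denominator by -4*sqrt(15) + 5*sqrt(10).
Denominator becomes 10; numerator becomes -4*sqrt(15) + 5*sqrt(10).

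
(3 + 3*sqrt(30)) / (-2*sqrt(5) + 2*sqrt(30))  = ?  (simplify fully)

(3*sqrt(5) + 3*sqrt(30) + 15*sqrt(6) + 90)/50

Multiply numerator and denominator by 2*sqrt(5) + 2*sqrt(30).
Denominator becomes 100; numerator becomes 6*sqrt(5) + 6*sqrt(30) + 30*sqrt(6) + 180.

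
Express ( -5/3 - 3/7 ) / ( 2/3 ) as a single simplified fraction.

Numerator: -5/3 - 3/7 = -44/21
Denominator: 2/3 = 2/3
Divide: (-44/21) · (3/2) = -22/7

-22/7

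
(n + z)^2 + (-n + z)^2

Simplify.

2*n^2 + 2*z^2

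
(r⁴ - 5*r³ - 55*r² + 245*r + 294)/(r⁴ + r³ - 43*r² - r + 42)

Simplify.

(r - 7)/(r - 1)

Factor: r⁴ - 5*r³ - 55*r² + 245*r + 294 = (r - 7)·(r + 7)·(r + 1)·(r - 6);  r⁴ + r³ - 43*r² - r + 42 = (r - 6)·(r + 1)·(r - 1)·(r + 7)
Cancel the common factors (r - 6), (r + 7), (r + 1).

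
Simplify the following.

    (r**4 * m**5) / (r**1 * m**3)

m**2*r**3

Quotient: r**3 * m**2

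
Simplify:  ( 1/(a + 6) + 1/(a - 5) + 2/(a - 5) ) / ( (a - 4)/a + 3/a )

(4*a² + 13*a)/(a³ - 31*a + 30)

Numerator: 1/(a + 6) + 1/(a - 5) + 2/(a - 5) = (4*a + 13)/(a² + a - 30)
Denominator: (a - 4)/a + 3/a = (a - 1)/a
Divide: ((4*a + 13)/(a² + a - 30)) · (a/(a - 1)) = (4*a² + 13*a)/(a³ - 31*a + 30)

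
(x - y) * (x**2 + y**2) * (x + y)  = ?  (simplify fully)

x**4 - y**4

Telescope via difference of squares: (x+y)(x-y) = x**2 - y**2, then repeat with the next factor.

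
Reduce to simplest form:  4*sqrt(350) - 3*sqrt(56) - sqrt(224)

10*sqrt(14)

4*sqrt(350) = 20*sqrt(14); 3*sqrt(56) = 6*sqrt(14); sqrt(224) = 4*sqrt(14)
Combine: (20 - 6 - 4)·sqrt(14) = 10*sqrt(14)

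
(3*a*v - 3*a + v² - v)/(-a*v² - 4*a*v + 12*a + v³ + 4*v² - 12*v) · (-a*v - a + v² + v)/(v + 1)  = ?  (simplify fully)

Factor: 3*a*v - 3*a + v² - v = (v - 1)·(3*a + v);  -a*v² - 4*a*v + 12*a + v³ + 4*v² - 12*v = (v - 2)·(-a + v)·(v + 6);  -a*v - a + v² + v = (v + 1)·(-a + v)
Cancel the common factors (-a + v), (v + 1).

(3*a*v - 3*a + v² - v)/(v² + 4*v - 12)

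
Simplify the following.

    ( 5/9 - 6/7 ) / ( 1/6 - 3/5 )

Numerator: 5/9 - 6/7 = -19/63
Denominator: 1/6 - 3/5 = -13/30
Divide: (-19/63) · (-30/13) = 190/273

190/273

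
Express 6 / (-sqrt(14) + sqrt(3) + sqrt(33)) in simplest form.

(-66*sqrt(3) - 9*sqrt(154) + 33*sqrt(14) + 24*sqrt(33))/22

Group as (sqrt(3) + sqrt(33)) - sqrt(14); multiply by (sqrt(3) + sqrt(33)) + sqrt(14), then rationalise the remaining surd.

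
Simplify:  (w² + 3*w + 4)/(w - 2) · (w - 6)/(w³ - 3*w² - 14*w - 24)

Factor: w³ - 3*w² - 14*w - 24 = (w - 6)·(w² + 3*w + 4)
Cancel the common factors (w² + 3*w + 4), (w - 6).

1/(w - 2)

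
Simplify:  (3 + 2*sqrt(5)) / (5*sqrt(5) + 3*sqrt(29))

(-50 - 15*sqrt(5) + 9*sqrt(29) + 6*sqrt(145))/136

Multiply numerator and denominator by -3*sqrt(29) + 5*sqrt(5).
Denominator becomes -136; numerator becomes -6*sqrt(145) - 9*sqrt(29) + 15*sqrt(5) + 50.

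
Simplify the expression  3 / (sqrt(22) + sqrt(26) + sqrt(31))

Group as (sqrt(22) + sqrt(26)) + sqrt(31); multiply by (sqrt(22) + sqrt(26)) - sqrt(31), then rationalise the remaining surd.

(-12*sqrt(4433) + 51*sqrt(31) + 81*sqrt(26) + 105*sqrt(22))/1999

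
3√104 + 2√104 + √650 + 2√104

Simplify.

3√104 = 6*√26; 2√104 = 4*√26; √650 = 5*√26; 2√104 = 4*√26
Combine: (6 + 4 + 5 + 4)·√26 = 19*√26

19*√26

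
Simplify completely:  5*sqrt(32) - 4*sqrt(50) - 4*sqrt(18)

-12*sqrt(2)

5*sqrt(32) = 20*sqrt(2); 4*sqrt(50) = 20*sqrt(2); 4*sqrt(18) = 12*sqrt(2)
Combine: (20 - 20 - 12)·sqrt(2) = -12*sqrt(2)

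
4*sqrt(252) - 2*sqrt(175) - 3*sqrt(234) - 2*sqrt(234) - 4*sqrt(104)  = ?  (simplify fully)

4*sqrt(252) = 24*sqrt(7); 2*sqrt(175) = 10*sqrt(7); 3*sqrt(234) = 9*sqrt(26); 2*sqrt(234) = 6*sqrt(26); 4*sqrt(104) = 8*sqrt(26)

-23*sqrt(26) + 14*sqrt(7)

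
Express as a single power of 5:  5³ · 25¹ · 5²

5^7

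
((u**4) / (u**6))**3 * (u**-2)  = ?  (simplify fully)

u**(-8)

Inside the bracket: (u**-2)
Raise to the power 3: (u**-6)
Multiply by (u**-2): add exponents.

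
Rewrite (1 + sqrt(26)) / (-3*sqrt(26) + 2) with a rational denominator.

(-16 - sqrt(26))/46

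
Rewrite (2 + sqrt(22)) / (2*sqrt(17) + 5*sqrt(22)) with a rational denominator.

(-sqrt(374) - 2*sqrt(17) + 5*sqrt(22) + 55)/241

Multiply numerator and denominator by -2*sqrt(17) + 5*sqrt(22).
Denominator becomes 482; numerator becomes -2*sqrt(374) - 4*sqrt(17) + 10*sqrt(22) + 110.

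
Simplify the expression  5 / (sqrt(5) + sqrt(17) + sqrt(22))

(-sqrt(1870) + 5*sqrt(17) + 17*sqrt(5))/34

Group as (sqrt(5) + sqrt(22)) + sqrt(17); multiply by (sqrt(5) + sqrt(22)) - sqrt(17), then rationalise the remaining surd.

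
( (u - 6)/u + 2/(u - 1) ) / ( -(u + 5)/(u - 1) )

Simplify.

(-u**2 + 5*u - 6)/(u**2 + 5*u)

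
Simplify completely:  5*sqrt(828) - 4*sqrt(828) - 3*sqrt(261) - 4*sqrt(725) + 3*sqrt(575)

5*sqrt(828) = 30*sqrt(23); 4*sqrt(828) = 24*sqrt(23); 3*sqrt(261) = 9*sqrt(29); 4*sqrt(725) = 20*sqrt(29); 3*sqrt(575) = 15*sqrt(23)

-29*sqrt(29) + 21*sqrt(23)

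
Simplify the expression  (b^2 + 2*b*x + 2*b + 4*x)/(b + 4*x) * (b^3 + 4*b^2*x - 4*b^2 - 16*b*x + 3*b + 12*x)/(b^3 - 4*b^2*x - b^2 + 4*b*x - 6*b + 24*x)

(-b^2 - 2*b*x + b + 2*x)/(-b + 4*x)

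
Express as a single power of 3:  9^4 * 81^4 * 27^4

3^36

9^4 = 3^8; 81^4 = 3^16; 27^4 = 3^12
Combine exponents: 3^36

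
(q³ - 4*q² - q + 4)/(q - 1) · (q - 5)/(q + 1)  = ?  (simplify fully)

q² - 9*q + 20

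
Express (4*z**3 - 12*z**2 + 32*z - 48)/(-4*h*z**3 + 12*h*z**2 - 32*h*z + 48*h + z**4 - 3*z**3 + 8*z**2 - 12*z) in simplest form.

Factor: 4*z**3 - 12*z**2 + 32*z - 48 = 4*(z**2 - z + 6)*(z - 2);  -4*h*z**3 + 12*h*z**2 - 32*h*z + 48*h + z**4 - 3*z**3 + 8*z**2 - 12*z = (-4*h + z)*(z**2 - z + 6)*(z - 2)
Cancel the common factors (z**2 - z + 6), (z - 2).

4/(-4*h + z)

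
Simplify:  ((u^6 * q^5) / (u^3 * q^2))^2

q^6*u^6

Inside the bracket: u^3 * q^3
Raise to the power 2: u^6 * q^6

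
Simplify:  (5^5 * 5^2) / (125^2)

5^1

5^5 = 5^5; 5^2 = 5^2; 125^2 = 5^6
Combine exponents: 5^1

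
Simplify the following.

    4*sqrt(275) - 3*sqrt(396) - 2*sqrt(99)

4*sqrt(275) = 20*sqrt(11); 3*sqrt(396) = 18*sqrt(11); 2*sqrt(99) = 6*sqrt(11)
Combine: (20 - 18 - 6)·sqrt(11) = -4*sqrt(11)

-4*sqrt(11)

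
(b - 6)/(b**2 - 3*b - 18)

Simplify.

Factor: b**2 - 3*b - 18 = (b + 3)*(b - 6)
Cancel the common factor (b - 6).

1/(b + 3)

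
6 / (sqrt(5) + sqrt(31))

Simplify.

(-3*sqrt(5) + 3*sqrt(31))/13

Multiply numerator and denominator by -sqrt(31) + sqrt(5).
Denominator becomes -26; numerator becomes -6*sqrt(31) + 6*sqrt(5).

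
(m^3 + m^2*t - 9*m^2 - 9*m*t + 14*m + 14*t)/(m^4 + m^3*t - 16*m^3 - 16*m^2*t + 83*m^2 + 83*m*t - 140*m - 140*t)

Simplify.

(m - 2)/(m^2 - 9*m + 20)

Factor: m^3 + m^2*t - 9*m^2 - 9*m*t + 14*m + 14*t = (m - 7)*(m - 2)*(m + t);  m^4 + m^3*t - 16*m^3 - 16*m^2*t + 83*m^2 + 83*m*t - 140*m - 140*t = (m - 5)*(m + t)*(m - 4)*(m - 7)
Cancel the common factors (m - 7), (m + t).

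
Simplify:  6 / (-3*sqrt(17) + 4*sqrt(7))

(-18*sqrt(17) - 24*sqrt(7))/41

Multiply numerator and denominator by 4*sqrt(7) + 3*sqrt(17).
Denominator becomes -41; numerator becomes 24*sqrt(7) + 18*sqrt(17).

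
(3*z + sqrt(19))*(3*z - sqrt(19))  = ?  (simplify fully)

9*z^2 - 19

Difference of squares with P = 3*z, Q = sqrt(19).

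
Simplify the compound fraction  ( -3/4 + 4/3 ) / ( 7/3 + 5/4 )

7/43

Numerator: -3/4 + 4/3 = 7/12
Denominator: 7/3 + 5/4 = 43/12
Divide: (7/12) · (12/43) = 7/43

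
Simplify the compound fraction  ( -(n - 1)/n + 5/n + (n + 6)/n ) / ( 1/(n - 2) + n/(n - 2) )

(12*n - 24)/(n² + n)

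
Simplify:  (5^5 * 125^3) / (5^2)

5^5 = 5^5; 125^3 = 5^9; 5^2 = 5^2
Combine exponents: 5^12

5^12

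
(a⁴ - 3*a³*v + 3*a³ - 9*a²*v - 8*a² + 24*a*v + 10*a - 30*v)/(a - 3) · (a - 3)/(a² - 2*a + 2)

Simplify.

a² - 3*a*v + 5*a - 15*v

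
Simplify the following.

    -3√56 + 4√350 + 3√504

32*√14

3√56 = 6*√14; 4√350 = 20*√14; 3√504 = 18*√14
Combine: (-6 + 20 + 18)·√14 = 32*√14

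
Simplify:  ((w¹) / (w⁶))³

Inside the bracket: (w^-5)
Raise to the power 3: (w^-15)

w^(-15)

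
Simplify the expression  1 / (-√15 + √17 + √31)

(-33*√15 + √31 + 29*√17 + 2*√7905)/1019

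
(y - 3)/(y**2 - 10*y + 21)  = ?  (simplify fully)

Factor: y**2 - 10*y + 21 = (y - 3)*(y - 7)
Cancel the common factor (y - 3).

1/(y - 7)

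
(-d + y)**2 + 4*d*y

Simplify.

(d + y)**2

Expanding gives d**2 + 2*d*y + y**2, a perfect square.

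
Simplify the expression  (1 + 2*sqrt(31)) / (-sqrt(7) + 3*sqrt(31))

(sqrt(7) + 3*sqrt(31) + 2*sqrt(217) + 186)/272

Multiply numerator and denominator by sqrt(7) + 3*sqrt(31).
Denominator becomes 272; numerator becomes sqrt(7) + 3*sqrt(31) + 2*sqrt(217) + 186.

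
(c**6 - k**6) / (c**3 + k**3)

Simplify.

Difference of sixth powers: factor out (c**3 + k**3).

c**3 - k**3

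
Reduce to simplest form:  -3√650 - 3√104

3√650 = 15*√26; 3√104 = 6*√26
Combine: (-15 - 6)·√26 = -21*√26

-21*√26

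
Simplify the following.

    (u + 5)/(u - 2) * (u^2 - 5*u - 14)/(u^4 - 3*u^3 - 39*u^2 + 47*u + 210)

1/(u^2 - 5*u + 6)

Factor: u^2 - 5*u - 14 = (u - 7)*(u + 2);  u^4 - 3*u^3 - 39*u^2 + 47*u + 210 = (u - 7)*(u + 2)*(u - 3)*(u + 5)
Cancel the common factors (u + 5), (u + 2), (u - 7).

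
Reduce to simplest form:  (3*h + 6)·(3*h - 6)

(3*h)^2 - (6)^2 = 9*h² - 36.

9*h² - 36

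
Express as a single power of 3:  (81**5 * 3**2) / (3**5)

3**17

81**5 = 3**20; 3**2 = 3**2; 3**5 = 3**5
Combine exponents: 3**17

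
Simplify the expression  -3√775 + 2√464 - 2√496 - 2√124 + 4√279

-15*√31 + 8*√29

3√775 = 15*√31; 2√464 = 8*√29; 2√496 = 8*√31; 2√124 = 4*√31; 4√279 = 12*√31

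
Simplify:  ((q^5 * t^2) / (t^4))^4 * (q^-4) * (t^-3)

Inside the bracket: q^5 * (t^-2)
Raise to the power 4: q^20 * (t^-8)
Multiply by (q^-4) * (t^-3): add exponents.

q^16/t^11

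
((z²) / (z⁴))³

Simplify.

z^(-6)

Inside the bracket: (z^-2)
Raise to the power 3: (z^-6)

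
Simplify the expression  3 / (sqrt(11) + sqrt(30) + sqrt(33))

Group as (sqrt(11) + sqrt(33)) + sqrt(30); multiply by (sqrt(11) + sqrt(33)) - sqrt(30), then rationalise the remaining surd.

(-99*sqrt(10) + 12*sqrt(33) + 21*sqrt(30) + 78*sqrt(11))/628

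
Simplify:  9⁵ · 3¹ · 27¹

9⁵ = 3^10; 3¹ = 3^1; 27¹ = 3^3
Combine exponents: 3^14

3^14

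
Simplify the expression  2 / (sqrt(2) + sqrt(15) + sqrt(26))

(-8*sqrt(195) - 18*sqrt(26) + 26*sqrt(15) + 78*sqrt(2))/39

Group as (sqrt(2) + sqrt(26)) + sqrt(15); multiply by (sqrt(2) + sqrt(26)) - sqrt(15), then rationalise the remaining surd.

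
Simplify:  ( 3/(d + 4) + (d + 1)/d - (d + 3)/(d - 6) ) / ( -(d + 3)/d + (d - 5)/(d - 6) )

(5*d^2 + 56*d + 24)/(2*d^2 - 10*d - 72)

Numerator: 3/(d + 4) + (d + 1)/d - (d + 3)/(d - 6) = (-5*d^2 - 56*d - 24)/(d^3 - 2*d^2 - 24*d)
Denominator: -(d + 3)/d + (d - 5)/(d - 6) = (-2*d + 18)/(d^2 - 6*d)
Divide: ((-5*d^2 - 56*d - 24)/(d^3 - 2*d^2 - 24*d)) · ((d^2 - 6*d)/(-2*d + 18)) = (5*d^2 + 56*d + 24)/(2*d^2 - 10*d - 72)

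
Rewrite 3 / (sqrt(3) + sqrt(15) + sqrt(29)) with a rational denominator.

(-18*sqrt(145) - 33*sqrt(29) + 51*sqrt(15) + 123*sqrt(3))/59

Group as (sqrt(3) + sqrt(15)) + sqrt(29); multiply by (sqrt(3) + sqrt(15)) - sqrt(29), then rationalise the remaining surd.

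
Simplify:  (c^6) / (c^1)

Quotient: c^5

c^5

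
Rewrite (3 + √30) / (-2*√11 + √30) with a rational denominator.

(-2*√330 - 30 - 6*√11 - 3*√30)/14

Multiply numerator and denominator by √30 + 2*√11.
Denominator becomes -14; numerator becomes 3*√30 + 6*√11 + 30 + 2*√330.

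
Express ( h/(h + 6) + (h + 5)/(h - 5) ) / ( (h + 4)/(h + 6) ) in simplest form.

Numerator: h/(h + 6) + (h + 5)/(h - 5) = (2*h² + 6*h + 30)/(h² + h - 30)
Denominator: (h + 4)/(h + 6) = (h + 4)/(h + 6)
Divide: ((2*h² + 6*h + 30)/(h² + h - 30)) · ((h + 6)/(h + 4)) = (2*h² + 6*h + 30)/(h² - h - 20)

(2*h² + 6*h + 30)/(h² - h - 20)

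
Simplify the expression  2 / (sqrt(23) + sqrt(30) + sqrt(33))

Group as (sqrt(30) + sqrt(33)) + sqrt(23); multiply by (sqrt(30) + sqrt(33)) - sqrt(23), then rationalise the remaining surd.

(-3*sqrt(2530) + 10*sqrt(33) + 13*sqrt(30) + 20*sqrt(23))/590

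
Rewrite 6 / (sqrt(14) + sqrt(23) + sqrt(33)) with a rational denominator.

Group as (sqrt(14) + sqrt(33)) + sqrt(23); multiply by (sqrt(14) + sqrt(33)) - sqrt(23), then rationalise the remaining surd.

(-sqrt(10626) + 2*sqrt(33) + 12*sqrt(23) + 21*sqrt(14))/106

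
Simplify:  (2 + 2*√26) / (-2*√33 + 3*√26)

(2*√33 + 3*√26 + 2*√858 + 78)/51

Multiply numerator and denominator by 2*√33 + 3*√26.
Denominator becomes 102; numerator becomes 4*√33 + 6*√26 + 4*√858 + 156.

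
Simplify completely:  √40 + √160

√40 = 2*√10; √160 = 4*√10
Combine: (2 + 4)·√10 = 6*√10

6*√10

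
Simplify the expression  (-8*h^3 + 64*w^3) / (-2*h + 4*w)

4*h^2 + 8*h*w + 16*w^2

Apply the difference-of-cubes factorisation and cancel (-2*h + 4*w).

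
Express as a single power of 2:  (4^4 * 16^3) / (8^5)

2^5

4^4 = 2^8; 16^3 = 2^12; 8^5 = 2^15
Combine exponents: 2^5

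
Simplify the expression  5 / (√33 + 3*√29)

Multiply numerator and denominator by -3*√29 + √33.
Denominator becomes -228; numerator becomes -15*√29 + 5*√33.

(-5*√33 + 15*√29)/228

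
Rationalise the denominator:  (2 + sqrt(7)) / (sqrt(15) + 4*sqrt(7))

(-sqrt(105) - 2*sqrt(15) + 8*sqrt(7) + 28)/97

Multiply numerator and denominator by -sqrt(15) + 4*sqrt(7).
Denominator becomes 97; numerator becomes -sqrt(105) - 2*sqrt(15) + 8*sqrt(7) + 28.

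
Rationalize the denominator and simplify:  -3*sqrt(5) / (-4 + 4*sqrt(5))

Multiply numerator and denominator by -4*sqrt(5) - 4.
Denominator becomes -64; numerator becomes 12*sqrt(5) + 60.

(-15 - 3*sqrt(5))/16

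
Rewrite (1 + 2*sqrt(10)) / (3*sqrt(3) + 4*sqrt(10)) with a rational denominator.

(-6*sqrt(30) - 3*sqrt(3) + 4*sqrt(10) + 80)/133

Multiply numerator and denominator by -3*sqrt(3) + 4*sqrt(10).
Denominator becomes 133; numerator becomes -6*sqrt(30) - 3*sqrt(3) + 4*sqrt(10) + 80.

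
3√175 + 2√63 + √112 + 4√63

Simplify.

3√175 = 15*√7; 2√63 = 6*√7; √112 = 4*√7; 4√63 = 12*√7
Combine: (15 + 6 + 4 + 12)·√7 = 37*√7

37*√7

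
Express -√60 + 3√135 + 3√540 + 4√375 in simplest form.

√60 = 2*√15; 3√135 = 9*√15; 3√540 = 18*√15; 4√375 = 20*√15
Combine: (-2 + 9 + 18 + 20)·√15 = 45*√15

45*√15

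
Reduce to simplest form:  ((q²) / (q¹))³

Inside the bracket: q¹
Raise to the power 3: q³

q³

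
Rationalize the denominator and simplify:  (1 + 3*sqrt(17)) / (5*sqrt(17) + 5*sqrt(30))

Multiply numerator and denominator by -5*sqrt(30) + 5*sqrt(17).
Denominator becomes -325; numerator becomes -15*sqrt(510) - 5*sqrt(30) + 5*sqrt(17) + 255.

(-51 - sqrt(17) + sqrt(30) + 3*sqrt(510))/65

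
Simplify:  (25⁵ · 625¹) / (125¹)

25⁵ = 5^10; 625¹ = 5^4; 125¹ = 5^3
Combine exponents: 5^11

5^11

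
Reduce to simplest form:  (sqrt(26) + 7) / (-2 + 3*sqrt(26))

(4 + sqrt(26))/10

Multiply numerator and denominator by -3*sqrt(26) - 2.
Denominator becomes -230; numerator becomes -23*sqrt(26) - 92.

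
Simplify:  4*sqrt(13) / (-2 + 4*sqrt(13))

Multiply numerator and denominator by -4*sqrt(13) - 2.
Denominator becomes -204; numerator becomes -208 - 8*sqrt(13).

(2*sqrt(13) + 52)/51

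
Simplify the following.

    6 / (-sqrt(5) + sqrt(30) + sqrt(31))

Group as (sqrt(30) + sqrt(31)) - sqrt(5); multiply by (sqrt(30) + sqrt(31)) + sqrt(5), then rationalise the remaining surd.

(-84*sqrt(5) + 6*sqrt(31) + 9*sqrt(30) + 15*sqrt(186))/146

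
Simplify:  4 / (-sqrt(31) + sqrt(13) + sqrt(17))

(4*sqrt(31) + 108*sqrt(17) + 140*sqrt(13) + 8*sqrt(6851))/883

Group as (sqrt(13) + sqrt(17)) - sqrt(31); multiply by (sqrt(13) + sqrt(17)) + sqrt(31), then rationalise the remaining surd.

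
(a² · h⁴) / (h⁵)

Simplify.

a²/h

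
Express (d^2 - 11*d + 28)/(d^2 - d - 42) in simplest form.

(d - 4)/(d + 6)

Factor: d^2 - 11*d + 28 = (d - 7)*(d - 4);  d^2 - d - 42 = (d - 7)*(d + 6)
Cancel the common factor (d - 7).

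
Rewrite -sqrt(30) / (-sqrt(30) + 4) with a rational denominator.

Multiply numerator and denominator by 4 + sqrt(30).
Denominator becomes -14; numerator becomes -30 - 4*sqrt(30).

(2*sqrt(30) + 15)/7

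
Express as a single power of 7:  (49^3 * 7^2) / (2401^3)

7^(-4)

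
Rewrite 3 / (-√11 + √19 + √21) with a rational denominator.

(-87*√11 + 27*√21 + 39*√19 + 6*√4389)/755

Group as (√19 + √21) - √11; multiply by (√19 + √21) + √11, then rationalise the remaining surd.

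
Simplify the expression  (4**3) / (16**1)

2**2

4**3 = 2**6; 16**1 = 2**4
Combine exponents: 2**2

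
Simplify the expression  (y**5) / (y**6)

1/y

Quotient: (y**-1)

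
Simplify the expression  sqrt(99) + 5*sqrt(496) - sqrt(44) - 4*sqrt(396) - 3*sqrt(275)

sqrt(99) = 3*sqrt(11); 5*sqrt(496) = 20*sqrt(31); sqrt(44) = 2*sqrt(11); 4*sqrt(396) = 24*sqrt(11); 3*sqrt(275) = 15*sqrt(11)

-38*sqrt(11) + 20*sqrt(31)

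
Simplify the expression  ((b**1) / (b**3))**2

Inside the bracket: (b**-2)
Raise to the power 2: (b**-4)

b**(-4)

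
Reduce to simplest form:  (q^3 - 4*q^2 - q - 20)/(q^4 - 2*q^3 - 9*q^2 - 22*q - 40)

1/(q + 2)

Factor: q^3 - 4*q^2 - q - 20 = (q^2 + q + 4)*(q - 5);  q^4 - 2*q^3 - 9*q^2 - 22*q - 40 = (q^2 + q + 4)*(q + 2)*(q - 5)
Cancel the common factors (q^2 + q + 4), (q - 5).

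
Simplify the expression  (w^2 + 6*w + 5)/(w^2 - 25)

(w + 1)/(w - 5)

Factor: w^2 + 6*w + 5 = (w + 5)*(w + 1);  w^2 - 25 = (w - 5)*(w + 5)
Cancel the common factor (w + 5).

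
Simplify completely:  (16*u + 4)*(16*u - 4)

Product of conjugates: (P+Q)(P-Q) = P**2 - Q**2.

256*u**2 - 16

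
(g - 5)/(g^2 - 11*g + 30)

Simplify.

Factor: g^2 - 11*g + 30 = (g - 6)*(g - 5)
Cancel the common factor (g - 5).

1/(g - 6)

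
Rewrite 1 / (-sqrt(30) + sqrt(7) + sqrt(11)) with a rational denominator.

(6*sqrt(30) + 13*sqrt(11) + 17*sqrt(7) + sqrt(2310))/82

Group as (sqrt(7) + sqrt(11)) - sqrt(30); multiply by (sqrt(7) + sqrt(11)) + sqrt(30), then rationalise the remaining surd.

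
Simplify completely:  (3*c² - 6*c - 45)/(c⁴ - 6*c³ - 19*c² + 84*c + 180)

Factor: 3*c² - 6*c - 45 = 3·(c + 3)·(c - 5);  c⁴ - 6*c³ - 19*c² + 84*c + 180 = (c - 5)·(c + 2)·(c + 3)·(c - 6)
Cancel the common factors (c - 5), (c + 3).

3/(c² - 4*c - 12)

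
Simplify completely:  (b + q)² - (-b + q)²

4*b*q

Binomially expand both and collect terms in q, b.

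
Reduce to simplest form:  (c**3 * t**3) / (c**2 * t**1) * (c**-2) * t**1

t**3/c

Quotient: c**1 * t**2
Multiply by (c**-2) * t**1: add exponents.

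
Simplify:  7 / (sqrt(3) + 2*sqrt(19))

Multiply numerator and denominator by -2*sqrt(19) + sqrt(3).
Denominator becomes -73; numerator becomes -14*sqrt(19) + 7*sqrt(3).

(-7*sqrt(3) + 14*sqrt(19))/73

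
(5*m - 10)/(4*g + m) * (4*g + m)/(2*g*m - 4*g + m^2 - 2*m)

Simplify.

5/(2*g + m)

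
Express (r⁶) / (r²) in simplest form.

r⁴

Quotient: r⁴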